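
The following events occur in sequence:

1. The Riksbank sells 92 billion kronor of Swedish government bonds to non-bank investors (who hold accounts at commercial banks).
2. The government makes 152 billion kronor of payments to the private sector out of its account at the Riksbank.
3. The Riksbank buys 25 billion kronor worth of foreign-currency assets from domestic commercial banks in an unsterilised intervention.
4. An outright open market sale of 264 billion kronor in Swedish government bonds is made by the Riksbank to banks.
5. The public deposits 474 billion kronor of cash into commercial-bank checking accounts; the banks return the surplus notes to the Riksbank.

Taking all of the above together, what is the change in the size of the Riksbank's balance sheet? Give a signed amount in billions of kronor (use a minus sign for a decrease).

Riksbank balance sheet:
  Assets:      Securities −356B, Foreign assets +25B
  Liabilities: Bank reserves +295B, Currency in circulation −474B, Government deposits −152B
Change in total Riksbank assets = -331 billion.

-331 billion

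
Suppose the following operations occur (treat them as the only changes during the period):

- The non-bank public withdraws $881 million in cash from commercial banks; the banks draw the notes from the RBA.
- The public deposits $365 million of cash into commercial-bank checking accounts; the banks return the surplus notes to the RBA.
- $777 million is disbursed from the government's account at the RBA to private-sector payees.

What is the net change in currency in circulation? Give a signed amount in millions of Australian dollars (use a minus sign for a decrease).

+$516 million

Currency withdrawal $881 million: notes leave the central bank → +$881M.
Currency deposit $365 million: notes return to the central bank → −$365M.
Government spending $777 million: no currency enters or leaves circulation → 0.
Net: 881 − 365 + 0 = +$516 million.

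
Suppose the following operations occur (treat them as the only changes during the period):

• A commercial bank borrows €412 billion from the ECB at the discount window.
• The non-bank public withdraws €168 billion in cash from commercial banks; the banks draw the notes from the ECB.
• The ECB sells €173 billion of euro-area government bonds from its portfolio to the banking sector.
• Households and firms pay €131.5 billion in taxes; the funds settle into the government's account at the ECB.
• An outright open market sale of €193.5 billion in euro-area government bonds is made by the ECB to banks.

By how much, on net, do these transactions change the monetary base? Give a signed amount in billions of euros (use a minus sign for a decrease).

-€86 billion

Discount-window loan €412 billion: ECB balance sheet expands → +€412B.
Currency withdrawal €168 billion: just a shift between currency and reserves — both are base money → 0.
OMO sale (to banks) €173 billion: ECB balance sheet contracts → −€173B.
Government account inflow €131.5 billion: reserves shift to a non-base liability → −€131.5B.
OMO sale (to banks) €193.5 billion: ECB balance sheet contracts → −€193.5B.
Net: 412 + 0 − 173 − 131.5 − 193.5 = -€86 billion.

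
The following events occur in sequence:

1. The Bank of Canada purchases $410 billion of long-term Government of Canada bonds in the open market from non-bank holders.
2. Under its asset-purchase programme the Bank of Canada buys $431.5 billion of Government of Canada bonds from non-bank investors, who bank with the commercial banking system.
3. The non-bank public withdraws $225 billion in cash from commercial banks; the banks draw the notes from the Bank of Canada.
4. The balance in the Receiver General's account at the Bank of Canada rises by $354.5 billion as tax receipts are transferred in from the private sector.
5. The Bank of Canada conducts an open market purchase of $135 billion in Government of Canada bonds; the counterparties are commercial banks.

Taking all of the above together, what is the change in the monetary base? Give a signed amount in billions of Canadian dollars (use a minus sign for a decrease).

Bank of Canada balance sheet:
  Assets:      Securities +$976.5B
  Liabilities: Bank reserves +$397B, Currency in circulation +$225B, Government deposits +$354.5B
Monetary base = currency + reserves: +$225B + (+$397B) = +$622 billion.

+$622 billion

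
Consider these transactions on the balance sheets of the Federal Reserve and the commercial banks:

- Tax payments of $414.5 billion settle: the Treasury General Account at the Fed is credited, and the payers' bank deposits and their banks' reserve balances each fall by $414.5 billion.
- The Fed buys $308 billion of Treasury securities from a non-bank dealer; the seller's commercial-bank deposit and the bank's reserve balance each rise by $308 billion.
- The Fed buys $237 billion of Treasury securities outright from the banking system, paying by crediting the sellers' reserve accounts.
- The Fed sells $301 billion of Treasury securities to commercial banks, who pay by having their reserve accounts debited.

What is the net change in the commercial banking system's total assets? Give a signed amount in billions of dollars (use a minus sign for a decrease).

Government account inflow $414.5 billion: bank balance sheets shrink → −$414.5B.
Asset purchase (from non-banks) $308 billion: bank balance sheets expand → +$308B.
OMO purchase (from banks) $237 billion: just an asset swap on bank balance sheets → 0.
OMO sale (to banks) $301 billion: just an asset swap on bank balance sheets → 0.
Net: −414.5 + 308 + 0 + 0 = -$106.5 billion.

-$106.5 billion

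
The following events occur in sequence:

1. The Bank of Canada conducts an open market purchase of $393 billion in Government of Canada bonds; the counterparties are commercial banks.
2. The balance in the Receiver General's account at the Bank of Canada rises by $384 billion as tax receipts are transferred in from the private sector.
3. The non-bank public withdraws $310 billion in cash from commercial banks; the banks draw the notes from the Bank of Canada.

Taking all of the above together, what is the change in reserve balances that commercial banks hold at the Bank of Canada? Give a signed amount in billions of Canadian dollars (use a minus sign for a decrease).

-$301 billion

Bank of Canada balance sheet:
  Assets:      Securities +$393B
  Liabilities: Bank reserves −$301B, Currency in circulation +$310B, Government deposits +$384B
So the change in reserve balances that commercial banks hold at the Bank of Canada is -$301 billion.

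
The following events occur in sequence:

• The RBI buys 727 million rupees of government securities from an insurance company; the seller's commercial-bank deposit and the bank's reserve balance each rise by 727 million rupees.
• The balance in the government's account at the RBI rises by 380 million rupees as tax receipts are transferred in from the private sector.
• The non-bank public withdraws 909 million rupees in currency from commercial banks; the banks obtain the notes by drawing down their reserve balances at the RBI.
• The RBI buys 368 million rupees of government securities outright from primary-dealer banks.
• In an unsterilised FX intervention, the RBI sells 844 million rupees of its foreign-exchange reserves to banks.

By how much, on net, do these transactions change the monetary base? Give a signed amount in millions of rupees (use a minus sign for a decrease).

-129 million

Asset purchase (from non-banks) 727 million rupees: RBI balance sheet expands → +727M.
Government account inflow 380 million rupees: reserves shift to a non-base liability → −380M.
Currency withdrawal 909 million rupees: just a shift between currency and reserves — both are base money → 0.
OMO purchase (from banks) 368 million rupees: RBI balance sheet expands → +368M.
FX sale 844 million rupees: RBI balance sheet contracts → −844M.
Net: 727 − 380 + 0 + 368 − 844 = -129 million.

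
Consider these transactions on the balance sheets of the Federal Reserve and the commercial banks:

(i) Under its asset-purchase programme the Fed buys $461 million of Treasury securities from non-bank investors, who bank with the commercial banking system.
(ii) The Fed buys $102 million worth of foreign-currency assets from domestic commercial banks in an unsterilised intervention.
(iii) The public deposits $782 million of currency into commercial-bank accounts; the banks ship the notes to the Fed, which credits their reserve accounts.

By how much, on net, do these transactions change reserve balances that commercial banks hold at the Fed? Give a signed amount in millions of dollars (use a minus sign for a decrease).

+$1345 million

Fed balance sheet:
  Assets:      Securities +$461M, Foreign assets +$102M
  Liabilities: Bank reserves +$1345M, Currency in circulation −$782M
Commercial banking system:
  Assets:      Reserves at CB +$1345M, Foreign assets −$102M
  Liabilities: Checkable deposits +$1243M
So the change in reserve balances that commercial banks hold at the Fed is +$1345 million.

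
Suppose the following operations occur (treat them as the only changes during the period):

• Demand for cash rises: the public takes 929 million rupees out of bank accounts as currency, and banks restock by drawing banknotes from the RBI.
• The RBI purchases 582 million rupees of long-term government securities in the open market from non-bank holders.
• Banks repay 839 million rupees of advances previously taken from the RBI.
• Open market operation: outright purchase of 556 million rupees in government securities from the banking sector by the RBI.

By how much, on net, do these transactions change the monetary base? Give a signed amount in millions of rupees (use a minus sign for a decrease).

Currency withdrawal 929 million rupees: just a shift between currency and reserves — both are base money → 0.
Asset purchase (from non-banks) 582 million rupees: RBI balance sheet expands → +582M.
Discount-window repayment 839 million rupees: RBI balance sheet contracts → −839M.
OMO purchase (from banks) 556 million rupees: RBI balance sheet expands → +556M.
Net: 0 + 582 − 839 + 556 = +299 million.

+299 million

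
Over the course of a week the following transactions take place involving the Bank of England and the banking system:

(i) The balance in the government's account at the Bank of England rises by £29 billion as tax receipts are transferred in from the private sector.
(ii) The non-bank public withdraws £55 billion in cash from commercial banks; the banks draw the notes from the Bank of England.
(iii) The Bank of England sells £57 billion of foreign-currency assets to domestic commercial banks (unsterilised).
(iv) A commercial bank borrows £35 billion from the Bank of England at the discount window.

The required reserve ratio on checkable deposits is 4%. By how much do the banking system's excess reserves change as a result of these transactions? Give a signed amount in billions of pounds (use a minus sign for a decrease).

Government account inflow £29 billion: reserves −£29B, deposits −£29B.
Currency withdrawal £55 billion: reserves −£55B, deposits −£55B.
FX sale £57 billion: reserves −£57B, deposits 0.
Discount-window loan £35 billion: reserves +£35B, deposits 0.
Totals: Δreserves = −£106B, Δdeposits = −£84B.
Δrequired reserves = 4% × −£84B = −£3.36B.
Δexcess reserves = Δreserves − Δrequired = −£106B − (−£3.36B) = -£102.64 billion.

-£102.64 billion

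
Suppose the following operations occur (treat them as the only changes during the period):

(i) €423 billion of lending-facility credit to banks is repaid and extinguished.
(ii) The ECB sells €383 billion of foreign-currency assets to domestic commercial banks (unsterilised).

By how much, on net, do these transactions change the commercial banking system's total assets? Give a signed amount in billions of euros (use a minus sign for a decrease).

Discount-window repayment €423 billion: bank balance sheets shrink → −€423B.
FX sale €383 billion: just an asset swap on bank balance sheets → 0.
Net: −423 + 0 = -€423 billion.

-€423 billion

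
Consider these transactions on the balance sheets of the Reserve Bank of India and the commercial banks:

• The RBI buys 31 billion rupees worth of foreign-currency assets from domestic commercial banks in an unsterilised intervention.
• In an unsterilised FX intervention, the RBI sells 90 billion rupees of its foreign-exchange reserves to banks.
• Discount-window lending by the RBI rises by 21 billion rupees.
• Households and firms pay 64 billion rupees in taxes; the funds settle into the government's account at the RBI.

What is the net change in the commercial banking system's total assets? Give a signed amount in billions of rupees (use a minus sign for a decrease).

-43 billion

RBI balance sheet:
  Assets:      Loans to banks +21B, Foreign assets −59B
  Liabilities: Bank reserves −102B, Government deposits +64B
Commercial banking system:
  Assets:      Reserves at CB −102B, Foreign assets +59B
  Liabilities: Checkable deposits −64B, Borrowings from CB +21B
Change in total bank assets = -43 billion.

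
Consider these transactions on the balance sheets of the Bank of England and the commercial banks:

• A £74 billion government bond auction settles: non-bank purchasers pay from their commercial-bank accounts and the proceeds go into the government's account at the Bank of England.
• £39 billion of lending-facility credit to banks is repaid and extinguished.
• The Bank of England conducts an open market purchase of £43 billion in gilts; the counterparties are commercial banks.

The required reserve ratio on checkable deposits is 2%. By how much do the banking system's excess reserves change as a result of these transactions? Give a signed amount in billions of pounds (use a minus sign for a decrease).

-£68.52 billion

Government account inflow £74 billion: reserves −£74B, deposits −£74B.
Discount-window repayment £39 billion: reserves −£39B, deposits 0.
OMO purchase (from banks) £43 billion: reserves +£43B, deposits 0.
Totals: Δreserves = −£70B, Δdeposits = −£74B.
Δrequired reserves = 2% × −£74B = −£1.48B.
Δexcess reserves = Δreserves − Δrequired = −£70B − (−£1.48B) = -£68.52 billion.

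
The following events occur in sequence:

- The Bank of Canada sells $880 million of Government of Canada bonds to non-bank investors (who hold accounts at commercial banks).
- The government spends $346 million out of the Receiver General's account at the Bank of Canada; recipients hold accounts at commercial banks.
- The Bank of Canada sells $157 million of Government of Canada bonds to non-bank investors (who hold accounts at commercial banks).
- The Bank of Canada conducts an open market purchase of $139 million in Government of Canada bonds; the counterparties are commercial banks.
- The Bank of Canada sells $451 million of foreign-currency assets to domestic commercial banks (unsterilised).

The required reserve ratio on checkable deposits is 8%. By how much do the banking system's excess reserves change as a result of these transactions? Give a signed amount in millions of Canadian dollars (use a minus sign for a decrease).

-$947.72 million

Asset sale (to non-banks) $880 million: reserves −$880M, deposits −$880M.
Government spending $346 million: reserves +$346M, deposits +$346M.
Asset sale (to non-banks) $157 million: reserves −$157M, deposits −$157M.
OMO purchase (from banks) $139 million: reserves +$139M, deposits 0.
FX sale $451 million: reserves −$451M, deposits 0.
Totals: Δreserves = −$1003M, Δdeposits = −$691M.
Δrequired reserves = 8% × −$691M = −$55.28M.
Δexcess reserves = Δreserves − Δrequired = −$1003M − (−$55.28M) = -$947.72 million.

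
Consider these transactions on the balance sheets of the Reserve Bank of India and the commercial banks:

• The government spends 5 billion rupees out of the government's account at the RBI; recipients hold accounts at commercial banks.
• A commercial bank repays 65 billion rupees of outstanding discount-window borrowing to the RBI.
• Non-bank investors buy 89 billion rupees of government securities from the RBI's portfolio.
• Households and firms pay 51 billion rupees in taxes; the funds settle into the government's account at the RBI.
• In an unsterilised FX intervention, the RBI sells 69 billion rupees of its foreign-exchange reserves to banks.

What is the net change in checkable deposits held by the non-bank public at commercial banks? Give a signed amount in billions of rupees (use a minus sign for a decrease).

-135 billion

Government spending 5 billion rupees: non-bank counterparties' bank balances rise → +5B.
Discount-window repayment 65 billion rupees: the counterparty is a bank, so public deposits are unchanged → 0.
Asset sale (to non-banks) 89 billion rupees: non-bank counterparties' bank balances fall → −89B.
Government account inflow 51 billion rupees: non-bank counterparties' bank balances fall → −51B.
FX sale 69 billion rupees: the counterparty is a bank, so public deposits are unchanged → 0.
Net: 5 + 0 − 89 − 51 + 0 = -135 billion.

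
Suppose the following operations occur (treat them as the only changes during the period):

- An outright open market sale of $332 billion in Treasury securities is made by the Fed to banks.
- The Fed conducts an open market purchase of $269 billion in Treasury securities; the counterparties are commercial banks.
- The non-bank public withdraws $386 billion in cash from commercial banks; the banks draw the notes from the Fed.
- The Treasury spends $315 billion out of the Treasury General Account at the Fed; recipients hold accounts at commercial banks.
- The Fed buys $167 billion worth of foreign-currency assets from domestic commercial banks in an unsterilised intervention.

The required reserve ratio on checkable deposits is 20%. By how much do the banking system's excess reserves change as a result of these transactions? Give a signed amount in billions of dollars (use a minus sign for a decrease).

+$47.2 billion

OMO sale (to banks) $332 billion: reserves −$332B, deposits 0.
OMO purchase (from banks) $269 billion: reserves +$269B, deposits 0.
Currency withdrawal $386 billion: reserves −$386B, deposits −$386B.
Government spending $315 billion: reserves +$315B, deposits +$315B.
FX purchase $167 billion: reserves +$167B, deposits 0.
Totals: Δreserves = +$33B, Δdeposits = −$71B.
Δrequired reserves = 20% × −$71B = −$14.2B.
Δexcess reserves = Δreserves − Δrequired = +$33B − (−$14.2B) = +$47.2 billion.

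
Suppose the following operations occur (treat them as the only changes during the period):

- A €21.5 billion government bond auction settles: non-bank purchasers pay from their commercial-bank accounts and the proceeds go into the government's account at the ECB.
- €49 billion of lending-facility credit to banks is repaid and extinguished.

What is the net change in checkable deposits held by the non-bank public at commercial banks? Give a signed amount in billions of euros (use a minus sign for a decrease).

Government account inflow €21.5 billion: non-bank counterparties' bank balances fall → −€21.5B.
Discount-window repayment €49 billion: the counterparty is a bank, so public deposits are unchanged → 0.
Net: −21.5 + 0 = -€21.5 billion.

-€21.5 billion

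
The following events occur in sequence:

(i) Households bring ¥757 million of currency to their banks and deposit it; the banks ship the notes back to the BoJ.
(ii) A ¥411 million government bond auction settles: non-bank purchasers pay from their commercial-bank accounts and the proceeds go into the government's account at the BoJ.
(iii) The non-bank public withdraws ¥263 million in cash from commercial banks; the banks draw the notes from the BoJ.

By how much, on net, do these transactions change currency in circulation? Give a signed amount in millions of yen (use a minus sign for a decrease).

Currency deposit ¥757 million: notes return to the central bank → −¥757M.
Government account inflow ¥411 million: no currency enters or leaves circulation → 0.
Currency withdrawal ¥263 million: notes leave the central bank → +¥263M.
Net: −757 + 0 + 263 = -¥494 million.

-¥494 million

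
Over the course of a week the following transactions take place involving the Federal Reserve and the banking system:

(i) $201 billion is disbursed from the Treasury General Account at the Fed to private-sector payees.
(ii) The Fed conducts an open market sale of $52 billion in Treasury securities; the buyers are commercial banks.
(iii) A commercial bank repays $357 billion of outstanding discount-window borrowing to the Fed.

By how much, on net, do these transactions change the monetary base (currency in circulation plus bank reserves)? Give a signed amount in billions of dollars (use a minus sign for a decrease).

Fed balance sheet:
  Assets:      Securities −$52B, Loans to banks −$357B
  Liabilities: Bank reserves −$208B, Government deposits −$201B
Monetary base = currency + reserves: 0 + (−$208B) = -$208 billion.

-$208 billion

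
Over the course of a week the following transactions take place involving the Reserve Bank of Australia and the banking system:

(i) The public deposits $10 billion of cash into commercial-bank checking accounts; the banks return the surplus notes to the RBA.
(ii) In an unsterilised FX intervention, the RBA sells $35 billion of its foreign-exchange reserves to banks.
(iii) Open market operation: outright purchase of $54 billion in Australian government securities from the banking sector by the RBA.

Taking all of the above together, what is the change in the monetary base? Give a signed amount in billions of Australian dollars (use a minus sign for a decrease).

Currency deposit $10 billion: just a shift between currency and reserves — both are base money → 0.
FX sale $35 billion: RBA balance sheet contracts → −$35B.
OMO purchase (from banks) $54 billion: RBA balance sheet expands → +$54B.
Net: 0 − 35 + 54 = +$19 billion.

+$19 billion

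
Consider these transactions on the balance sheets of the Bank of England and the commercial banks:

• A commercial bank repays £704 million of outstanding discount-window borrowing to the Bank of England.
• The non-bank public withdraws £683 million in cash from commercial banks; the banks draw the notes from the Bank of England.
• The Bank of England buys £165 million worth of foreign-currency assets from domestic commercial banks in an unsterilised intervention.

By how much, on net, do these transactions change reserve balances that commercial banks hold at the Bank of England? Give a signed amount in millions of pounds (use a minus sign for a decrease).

Bank of England balance sheet:
  Assets:      Loans to banks −£704M, Foreign assets +£165M
  Liabilities: Bank reserves −£1222M, Currency in circulation +£683M
So the change in reserve balances that commercial banks hold at the Bank of England is -£1222 million.

-£1222 million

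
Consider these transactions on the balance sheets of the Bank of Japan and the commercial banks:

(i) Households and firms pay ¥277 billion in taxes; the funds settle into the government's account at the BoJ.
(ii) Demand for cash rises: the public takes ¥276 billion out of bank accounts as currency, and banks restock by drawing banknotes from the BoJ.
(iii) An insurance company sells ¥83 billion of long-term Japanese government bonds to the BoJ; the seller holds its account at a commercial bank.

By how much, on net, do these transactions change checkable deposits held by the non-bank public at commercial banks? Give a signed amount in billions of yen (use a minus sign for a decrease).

BoJ balance sheet:
  Assets:      Securities +¥83B
  Liabilities: Bank reserves −¥470B, Currency in circulation +¥276B, Government deposits +¥277B
Commercial banking system:
  Assets:      Reserves at CB −¥470B
  Liabilities: Checkable deposits −¥470B
So the change in checkable deposits held by the non-bank public at commercial banks is -¥470 billion.

-¥470 billion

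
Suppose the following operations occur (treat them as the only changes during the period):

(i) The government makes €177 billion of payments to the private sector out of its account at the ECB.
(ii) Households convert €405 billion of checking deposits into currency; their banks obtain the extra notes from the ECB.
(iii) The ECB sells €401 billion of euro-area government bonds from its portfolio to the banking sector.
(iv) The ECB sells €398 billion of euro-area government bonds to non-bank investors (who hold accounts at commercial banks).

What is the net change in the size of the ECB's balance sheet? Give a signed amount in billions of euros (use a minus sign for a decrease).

ECB balance sheet:
  Assets:      Securities −€799B
  Liabilities: Bank reserves −€1027B, Currency in circulation +€405B, Government deposits −€177B
Change in total ECB assets = -€799 billion.

-€799 billion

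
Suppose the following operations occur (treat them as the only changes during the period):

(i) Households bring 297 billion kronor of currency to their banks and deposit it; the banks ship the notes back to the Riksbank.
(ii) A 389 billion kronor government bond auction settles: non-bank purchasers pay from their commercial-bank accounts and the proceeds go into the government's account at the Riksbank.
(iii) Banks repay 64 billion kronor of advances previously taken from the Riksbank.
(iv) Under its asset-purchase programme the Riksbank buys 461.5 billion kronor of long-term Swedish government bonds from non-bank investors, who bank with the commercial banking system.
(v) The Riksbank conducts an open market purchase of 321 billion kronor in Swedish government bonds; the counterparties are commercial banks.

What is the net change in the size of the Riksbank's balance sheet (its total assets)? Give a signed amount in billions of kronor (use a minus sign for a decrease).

+718.5 billion

Currency deposit 297 billion kronor: only the composition of liabilities changes → 0.
Government account inflow 389 billion kronor: only the composition of liabilities changes → 0.
Discount-window repayment 64 billion kronor: a Riksbank asset is shed → −64B.
Asset purchase (from non-banks) 461.5 billion kronor: a Riksbank asset is acquired → +461.5B.
OMO purchase (from banks) 321 billion kronor: a Riksbank asset is acquired → +321B.
Net: 0 + 0 − 64 + 461.5 + 321 = +718.5 billion.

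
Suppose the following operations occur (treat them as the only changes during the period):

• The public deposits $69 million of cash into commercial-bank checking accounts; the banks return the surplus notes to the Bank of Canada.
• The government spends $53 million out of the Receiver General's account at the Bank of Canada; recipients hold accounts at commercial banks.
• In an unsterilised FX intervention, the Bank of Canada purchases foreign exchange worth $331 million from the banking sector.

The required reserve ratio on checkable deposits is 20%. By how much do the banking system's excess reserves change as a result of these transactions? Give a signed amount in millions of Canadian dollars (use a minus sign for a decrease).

Currency deposit $69 million: reserves +$69M, deposits +$69M.
Government spending $53 million: reserves +$53M, deposits +$53M.
FX purchase $331 million: reserves +$331M, deposits 0.
Totals: Δreserves = +$453M, Δdeposits = +$122M.
Δrequired reserves = 20% × +$122M = +$24.4M.
Δexcess reserves = Δreserves − Δrequired = +$453M − (+$24.4M) = +$428.6 million.

+$428.6 million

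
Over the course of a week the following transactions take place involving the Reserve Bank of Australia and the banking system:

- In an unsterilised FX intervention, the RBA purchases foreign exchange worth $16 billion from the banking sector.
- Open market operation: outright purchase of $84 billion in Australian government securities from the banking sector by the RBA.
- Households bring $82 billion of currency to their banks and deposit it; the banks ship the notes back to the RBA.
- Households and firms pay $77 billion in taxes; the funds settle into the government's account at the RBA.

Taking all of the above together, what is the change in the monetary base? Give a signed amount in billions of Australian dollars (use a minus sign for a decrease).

+$23 billion

RBA balance sheet:
  Assets:      Securities +$84B, Foreign assets +$16B
  Liabilities: Bank reserves +$105B, Currency in circulation −$82B, Government deposits +$77B
Monetary base = currency + reserves: −$82B + (+$105B) = +$23 billion.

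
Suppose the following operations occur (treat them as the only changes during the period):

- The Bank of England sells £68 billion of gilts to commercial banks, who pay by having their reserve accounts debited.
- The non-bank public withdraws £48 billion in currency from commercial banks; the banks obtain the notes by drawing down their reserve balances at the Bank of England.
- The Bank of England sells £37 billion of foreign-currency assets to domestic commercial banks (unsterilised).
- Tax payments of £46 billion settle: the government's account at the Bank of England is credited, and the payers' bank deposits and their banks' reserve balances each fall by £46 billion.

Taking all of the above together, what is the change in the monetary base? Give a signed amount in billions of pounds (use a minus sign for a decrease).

-£151 billion

OMO sale (to banks) £68 billion: Bank of England balance sheet contracts → −£68B.
Currency withdrawal £48 billion: just a shift between currency and reserves — both are base money → 0.
FX sale £37 billion: Bank of England balance sheet contracts → −£37B.
Government account inflow £46 billion: reserves shift to a non-base liability → −£46B.
Net: −68 + 0 − 37 − 46 = -£151 billion.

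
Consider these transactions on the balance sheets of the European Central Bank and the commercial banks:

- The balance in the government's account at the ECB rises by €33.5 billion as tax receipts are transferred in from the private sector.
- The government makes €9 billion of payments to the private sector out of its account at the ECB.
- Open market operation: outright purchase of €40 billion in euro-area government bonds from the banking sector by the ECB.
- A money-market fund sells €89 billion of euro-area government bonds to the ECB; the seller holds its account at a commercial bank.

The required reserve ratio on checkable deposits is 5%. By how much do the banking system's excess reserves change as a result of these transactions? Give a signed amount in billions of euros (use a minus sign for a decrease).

Government account inflow €33.5 billion: reserves −€33.5B, deposits −€33.5B.
Government spending €9 billion: reserves +€9B, deposits +€9B.
OMO purchase (from banks) €40 billion: reserves +€40B, deposits 0.
Asset purchase (from non-banks) €89 billion: reserves +€89B, deposits +€89B.
Totals: Δreserves = +€104.5B, Δdeposits = +€64.5B.
Δrequired reserves = 5% × +€64.5B = +€3.225B.
Δexcess reserves = Δreserves − Δrequired = +€104.5B − (+€3.225B) = +€101.275 billion.

+€101.275 billion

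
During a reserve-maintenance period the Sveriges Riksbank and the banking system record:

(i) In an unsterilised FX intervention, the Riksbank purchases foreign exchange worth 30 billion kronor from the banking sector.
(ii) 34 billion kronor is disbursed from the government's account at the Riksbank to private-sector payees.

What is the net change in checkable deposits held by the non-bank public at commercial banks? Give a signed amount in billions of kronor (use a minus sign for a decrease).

+34 billion

Riksbank balance sheet:
  Assets:      Foreign assets +30B
  Liabilities: Bank reserves +64B, Government deposits −34B
Commercial banking system:
  Assets:      Reserves at CB +64B, Foreign assets −30B
  Liabilities: Checkable deposits +34B
So the change in checkable deposits held by the non-bank public at commercial banks is +34 billion.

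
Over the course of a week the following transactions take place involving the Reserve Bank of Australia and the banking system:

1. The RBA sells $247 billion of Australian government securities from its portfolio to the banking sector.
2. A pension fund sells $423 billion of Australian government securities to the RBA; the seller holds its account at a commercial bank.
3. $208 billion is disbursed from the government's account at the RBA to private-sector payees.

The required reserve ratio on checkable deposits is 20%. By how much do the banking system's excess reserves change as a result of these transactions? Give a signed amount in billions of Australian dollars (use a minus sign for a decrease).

+$257.8 billion

OMO sale (to banks) $247 billion: reserves −$247B, deposits 0.
Asset purchase (from non-banks) $423 billion: reserves +$423B, deposits +$423B.
Government spending $208 billion: reserves +$208B, deposits +$208B.
Totals: Δreserves = +$384B, Δdeposits = +$631B.
Δrequired reserves = 20% × +$631B = +$126.2B.
Δexcess reserves = Δreserves − Δrequired = +$384B − (+$126.2B) = +$257.8 billion.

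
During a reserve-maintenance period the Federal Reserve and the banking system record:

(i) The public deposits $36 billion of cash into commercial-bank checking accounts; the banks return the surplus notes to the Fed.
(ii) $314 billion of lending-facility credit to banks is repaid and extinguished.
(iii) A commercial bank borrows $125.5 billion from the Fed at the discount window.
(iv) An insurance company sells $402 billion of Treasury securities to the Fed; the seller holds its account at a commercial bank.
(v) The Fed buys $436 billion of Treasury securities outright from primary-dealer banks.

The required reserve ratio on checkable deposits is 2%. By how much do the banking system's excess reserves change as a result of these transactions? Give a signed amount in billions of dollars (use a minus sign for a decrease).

Currency deposit $36 billion: reserves +$36B, deposits +$36B.
Discount-window repayment $314 billion: reserves −$314B, deposits 0.
Discount-window loan $125.5 billion: reserves +$125.5B, deposits 0.
Asset purchase (from non-banks) $402 billion: reserves +$402B, deposits +$402B.
OMO purchase (from banks) $436 billion: reserves +$436B, deposits 0.
Totals: Δreserves = +$685.5B, Δdeposits = +$438B.
Δrequired reserves = 2% × +$438B = +$8.76B.
Δexcess reserves = Δreserves − Δrequired = +$685.5B − (+$8.76B) = +$676.74 billion.

+$676.74 billion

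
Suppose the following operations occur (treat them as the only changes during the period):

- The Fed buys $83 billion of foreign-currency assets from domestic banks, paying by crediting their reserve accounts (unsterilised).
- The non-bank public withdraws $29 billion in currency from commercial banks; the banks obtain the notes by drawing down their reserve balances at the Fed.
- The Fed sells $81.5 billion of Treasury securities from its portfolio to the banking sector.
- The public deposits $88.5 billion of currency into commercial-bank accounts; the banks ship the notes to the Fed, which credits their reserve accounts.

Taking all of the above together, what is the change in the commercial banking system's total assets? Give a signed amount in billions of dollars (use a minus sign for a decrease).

Fed balance sheet:
  Assets:      Securities −$81.5B, Foreign assets +$83B
  Liabilities: Bank reserves +$61B, Currency in circulation −$59.5B
Commercial banking system:
  Assets:      Reserves at CB +$61B, Securities +$81.5B, Foreign assets −$83B
  Liabilities: Checkable deposits +$59.5B
Change in total bank assets = +$59.5 billion.

+$59.5 billion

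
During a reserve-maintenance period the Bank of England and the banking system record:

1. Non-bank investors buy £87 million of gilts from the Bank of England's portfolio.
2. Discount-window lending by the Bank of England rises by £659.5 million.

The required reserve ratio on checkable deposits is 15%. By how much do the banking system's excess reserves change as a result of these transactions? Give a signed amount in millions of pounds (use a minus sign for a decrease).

+£585.55 million

Asset sale (to non-banks) £87 million: reserves −£87M, deposits −£87M.
Discount-window loan £659.5 million: reserves +£659.5M, deposits 0.
Totals: Δreserves = +£572.5M, Δdeposits = −£87M.
Δrequired reserves = 15% × −£87M = −£13.05M.
Δexcess reserves = Δreserves − Δrequired = +£572.5M − (−£13.05M) = +£585.55 million.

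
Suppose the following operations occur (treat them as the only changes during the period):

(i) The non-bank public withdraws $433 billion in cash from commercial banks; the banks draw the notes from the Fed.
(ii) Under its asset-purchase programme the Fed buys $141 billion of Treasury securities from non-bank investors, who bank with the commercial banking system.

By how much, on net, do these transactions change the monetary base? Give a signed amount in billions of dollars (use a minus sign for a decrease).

+$141 billion

Fed balance sheet:
  Assets:      Securities +$141B
  Liabilities: Bank reserves −$292B, Currency in circulation +$433B
Monetary base = currency + reserves: +$433B + (−$292B) = +$141 billion.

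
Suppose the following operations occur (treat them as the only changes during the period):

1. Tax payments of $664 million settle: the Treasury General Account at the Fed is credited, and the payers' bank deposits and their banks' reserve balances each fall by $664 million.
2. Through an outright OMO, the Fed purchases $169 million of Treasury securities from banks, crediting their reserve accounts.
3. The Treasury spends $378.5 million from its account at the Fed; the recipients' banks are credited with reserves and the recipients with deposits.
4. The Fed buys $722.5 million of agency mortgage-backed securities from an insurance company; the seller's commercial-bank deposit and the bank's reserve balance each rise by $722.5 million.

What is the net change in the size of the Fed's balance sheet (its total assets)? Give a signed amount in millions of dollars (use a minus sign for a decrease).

Fed balance sheet:
  Assets:      Securities +$891.5M
  Liabilities: Bank reserves +$606M, Government deposits +$285.5M
Change in total Fed assets = +$891.5 million.

+$891.5 million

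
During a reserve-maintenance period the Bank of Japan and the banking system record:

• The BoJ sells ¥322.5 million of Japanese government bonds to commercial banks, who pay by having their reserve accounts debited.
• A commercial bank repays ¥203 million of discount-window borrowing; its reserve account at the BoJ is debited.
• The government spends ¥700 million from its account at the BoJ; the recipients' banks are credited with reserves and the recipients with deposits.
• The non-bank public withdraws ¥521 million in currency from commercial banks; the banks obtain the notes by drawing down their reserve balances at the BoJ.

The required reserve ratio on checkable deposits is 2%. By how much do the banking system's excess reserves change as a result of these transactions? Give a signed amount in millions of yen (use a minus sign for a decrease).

OMO sale (to banks) ¥322.5 million: reserves −¥322.5M, deposits 0.
Discount-window repayment ¥203 million: reserves −¥203M, deposits 0.
Government spending ¥700 million: reserves +¥700M, deposits +¥700M.
Currency withdrawal ¥521 million: reserves −¥521M, deposits −¥521M.
Totals: Δreserves = −¥346.5M, Δdeposits = +¥179M.
Δrequired reserves = 2% × +¥179M = +¥3.58M.
Δexcess reserves = Δreserves − Δrequired = −¥346.5M − (+¥3.58M) = -¥350.08 million.

-¥350.08 million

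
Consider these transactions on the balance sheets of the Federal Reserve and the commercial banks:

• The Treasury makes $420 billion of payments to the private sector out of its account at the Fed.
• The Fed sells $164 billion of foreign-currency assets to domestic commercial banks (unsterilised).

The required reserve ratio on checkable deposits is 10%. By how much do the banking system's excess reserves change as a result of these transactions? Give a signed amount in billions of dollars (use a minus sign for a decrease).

Government spending $420 billion: reserves +$420B, deposits +$420B.
FX sale $164 billion: reserves −$164B, deposits 0.
Totals: Δreserves = +$256B, Δdeposits = +$420B.
Δrequired reserves = 10% × +$420B = +$42B.
Δexcess reserves = Δreserves − Δrequired = +$256B − (+$42B) = +$214 billion.

+$214 billion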